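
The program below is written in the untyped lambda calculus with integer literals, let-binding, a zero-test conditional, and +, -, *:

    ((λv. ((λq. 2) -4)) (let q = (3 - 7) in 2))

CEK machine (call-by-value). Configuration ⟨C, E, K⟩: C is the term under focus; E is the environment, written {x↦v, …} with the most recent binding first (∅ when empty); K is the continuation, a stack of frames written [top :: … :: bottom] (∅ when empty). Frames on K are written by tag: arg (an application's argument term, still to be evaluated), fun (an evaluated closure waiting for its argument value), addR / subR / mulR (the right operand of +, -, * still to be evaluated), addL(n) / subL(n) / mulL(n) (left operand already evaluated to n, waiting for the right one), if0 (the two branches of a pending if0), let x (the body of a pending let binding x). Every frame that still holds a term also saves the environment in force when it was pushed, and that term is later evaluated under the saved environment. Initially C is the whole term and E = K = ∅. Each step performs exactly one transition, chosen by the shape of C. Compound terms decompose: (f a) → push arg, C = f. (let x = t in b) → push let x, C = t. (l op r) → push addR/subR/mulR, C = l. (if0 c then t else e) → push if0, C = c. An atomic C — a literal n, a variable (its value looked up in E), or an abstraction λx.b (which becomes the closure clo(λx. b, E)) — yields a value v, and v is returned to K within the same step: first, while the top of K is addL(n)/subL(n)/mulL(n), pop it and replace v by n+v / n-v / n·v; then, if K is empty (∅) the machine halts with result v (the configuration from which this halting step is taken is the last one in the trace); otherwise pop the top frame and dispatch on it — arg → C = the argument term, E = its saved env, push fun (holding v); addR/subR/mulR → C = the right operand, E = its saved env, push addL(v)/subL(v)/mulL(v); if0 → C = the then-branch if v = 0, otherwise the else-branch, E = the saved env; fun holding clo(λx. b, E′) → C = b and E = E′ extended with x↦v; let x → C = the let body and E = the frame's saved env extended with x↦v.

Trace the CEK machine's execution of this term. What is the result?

step 0: ⟨C=((λv. ((λq. 2) -4)) (let q = (3 - 7) in 2)); E=∅; K=∅⟩
step 1: ⟨C=(λv. ((λq. 2) -4)); E=∅; K=[arg]⟩
step 2: ⟨C=(let q = (3 - 7) in 2); E=∅; K=[fun]⟩
step 3: ⟨C=(3 - 7); E=∅; K=[let q :: fun]⟩
step 4: ⟨C=3; E=∅; K=[subR :: let q :: fun]⟩
step 5: ⟨C=7; E=∅; K=[subL(3) :: let q :: fun]⟩
step 6: ⟨C=2; E={q↦-4}; K=[fun]⟩
step 7: ⟨C=((λq. 2) -4); E={v↦2}; K=∅⟩
step 8: ⟨C=(λq. 2); E={v↦2}; K=[arg]⟩
step 9: ⟨C=-4; E={v↦2}; K=[fun]⟩
step 10: ⟨C=2; E={q↦-4, v↦2}; K=∅⟩
→ final value 2

Answer: 2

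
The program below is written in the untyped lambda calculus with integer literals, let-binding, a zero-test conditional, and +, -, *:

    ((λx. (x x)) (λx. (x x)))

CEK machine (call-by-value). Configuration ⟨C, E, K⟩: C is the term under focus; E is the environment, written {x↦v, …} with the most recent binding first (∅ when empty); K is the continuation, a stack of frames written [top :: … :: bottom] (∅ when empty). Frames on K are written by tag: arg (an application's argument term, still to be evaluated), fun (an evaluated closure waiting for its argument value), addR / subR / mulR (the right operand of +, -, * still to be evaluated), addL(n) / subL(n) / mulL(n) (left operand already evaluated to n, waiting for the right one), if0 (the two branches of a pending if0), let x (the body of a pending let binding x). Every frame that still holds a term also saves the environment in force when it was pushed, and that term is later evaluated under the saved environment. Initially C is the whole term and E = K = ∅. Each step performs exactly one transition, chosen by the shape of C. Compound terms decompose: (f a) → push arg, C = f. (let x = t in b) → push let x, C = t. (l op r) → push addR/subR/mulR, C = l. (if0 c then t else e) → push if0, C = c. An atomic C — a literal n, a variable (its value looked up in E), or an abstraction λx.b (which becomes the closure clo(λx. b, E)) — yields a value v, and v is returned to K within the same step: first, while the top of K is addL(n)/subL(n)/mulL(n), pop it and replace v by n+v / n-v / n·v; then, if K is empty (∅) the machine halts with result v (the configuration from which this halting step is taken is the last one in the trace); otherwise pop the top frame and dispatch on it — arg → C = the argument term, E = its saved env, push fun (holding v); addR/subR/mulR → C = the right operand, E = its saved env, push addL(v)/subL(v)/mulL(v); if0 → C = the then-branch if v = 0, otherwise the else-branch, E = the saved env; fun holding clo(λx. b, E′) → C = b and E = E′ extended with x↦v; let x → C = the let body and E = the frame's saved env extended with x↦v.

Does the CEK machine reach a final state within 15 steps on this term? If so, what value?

[0] [C=((λx. (x x)) (λx. (x x))) | E=∅ | K=∅]
[1] [C=(λx. (x x)) | E=∅ | K=[arg]]
[2] [C=(λx. (x x)) | E=∅ | K=[fun]]
[3] [C=(x x) | E={x↦clo(λx. (x x), ∅)} | K=∅]
[4] [C=x | E={x↦clo(λx. (x x), ∅)} | K=[arg]]
[5] [C=x | E={x↦clo(λx. (x x), ∅)} | K=[fun]]
… configuration repeats with period 3 (steps 3–5 recur indefinitely) …

Answer: DIVERGES (no final state within 15 steps)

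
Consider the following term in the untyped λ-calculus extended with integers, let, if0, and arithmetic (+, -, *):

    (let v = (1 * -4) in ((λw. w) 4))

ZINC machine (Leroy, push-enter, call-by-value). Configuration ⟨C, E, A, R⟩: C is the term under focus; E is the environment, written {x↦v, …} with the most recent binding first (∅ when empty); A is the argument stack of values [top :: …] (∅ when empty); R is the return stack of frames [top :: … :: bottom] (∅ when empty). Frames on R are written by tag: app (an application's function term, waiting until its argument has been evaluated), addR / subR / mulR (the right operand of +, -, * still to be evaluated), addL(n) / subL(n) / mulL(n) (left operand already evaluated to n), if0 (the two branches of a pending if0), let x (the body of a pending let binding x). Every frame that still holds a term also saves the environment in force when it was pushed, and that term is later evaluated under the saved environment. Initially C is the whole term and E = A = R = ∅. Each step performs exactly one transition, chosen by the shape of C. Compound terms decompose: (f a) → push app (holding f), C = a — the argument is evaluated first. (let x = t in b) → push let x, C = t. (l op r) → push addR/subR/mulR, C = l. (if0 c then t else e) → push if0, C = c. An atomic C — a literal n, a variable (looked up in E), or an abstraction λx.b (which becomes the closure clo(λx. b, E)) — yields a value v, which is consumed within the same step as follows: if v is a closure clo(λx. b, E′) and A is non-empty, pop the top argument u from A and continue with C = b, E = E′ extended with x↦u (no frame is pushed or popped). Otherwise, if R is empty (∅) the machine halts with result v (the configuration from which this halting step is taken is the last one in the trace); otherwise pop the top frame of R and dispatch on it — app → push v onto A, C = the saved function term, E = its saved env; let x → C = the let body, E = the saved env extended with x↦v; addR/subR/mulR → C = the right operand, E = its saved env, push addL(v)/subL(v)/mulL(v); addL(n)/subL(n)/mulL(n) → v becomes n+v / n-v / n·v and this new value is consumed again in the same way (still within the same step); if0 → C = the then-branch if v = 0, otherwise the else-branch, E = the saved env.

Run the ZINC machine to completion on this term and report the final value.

Answer: 4

Derivation:
step 0: [C=(let v = (1 * -4) in ((λw. w) 4)) | E=∅ | A=∅ | R=∅]
step 1: [C=(1 * -4) | E=∅ | A=∅ | R=[let v]]
step 2: [C=1 | E=∅ | A=∅ | R=[mulR :: let v]]
step 3: [C=-4 | E=∅ | A=∅ | R=[mulL(1) :: let v]]
step 4: [C=((λw. w) 4) | E={v↦-4} | A=∅ | R=∅]
step 5: [C=4 | E={v↦-4} | A=∅ | R=[app]]
step 6: [C=(λw. w) | E={v↦-4} | A=[4] | R=∅]
step 7: [C=w | E={w↦4, v↦-4} | A=∅ | R=∅]
→ final value 4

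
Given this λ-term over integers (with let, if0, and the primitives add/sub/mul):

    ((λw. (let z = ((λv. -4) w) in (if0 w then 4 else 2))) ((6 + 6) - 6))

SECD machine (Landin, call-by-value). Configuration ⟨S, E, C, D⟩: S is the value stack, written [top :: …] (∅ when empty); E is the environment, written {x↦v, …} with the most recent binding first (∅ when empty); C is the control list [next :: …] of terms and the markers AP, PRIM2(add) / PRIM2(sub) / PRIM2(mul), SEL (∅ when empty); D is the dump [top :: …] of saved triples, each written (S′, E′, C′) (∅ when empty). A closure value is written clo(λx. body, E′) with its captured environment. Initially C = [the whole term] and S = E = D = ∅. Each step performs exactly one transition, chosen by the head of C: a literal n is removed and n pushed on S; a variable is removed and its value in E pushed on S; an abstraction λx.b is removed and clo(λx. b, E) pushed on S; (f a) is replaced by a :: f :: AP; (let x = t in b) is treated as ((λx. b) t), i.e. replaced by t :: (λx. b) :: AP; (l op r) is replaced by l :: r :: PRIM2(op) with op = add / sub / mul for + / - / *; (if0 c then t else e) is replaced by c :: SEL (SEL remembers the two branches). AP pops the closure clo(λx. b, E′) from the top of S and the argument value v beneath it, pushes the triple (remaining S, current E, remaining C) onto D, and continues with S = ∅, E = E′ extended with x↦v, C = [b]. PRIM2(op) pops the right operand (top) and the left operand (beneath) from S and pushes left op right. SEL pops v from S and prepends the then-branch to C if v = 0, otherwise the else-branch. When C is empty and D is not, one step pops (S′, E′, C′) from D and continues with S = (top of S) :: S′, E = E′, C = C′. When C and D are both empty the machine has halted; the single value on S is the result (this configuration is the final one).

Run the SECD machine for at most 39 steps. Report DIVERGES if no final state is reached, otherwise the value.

Answer: 2

Execution trace:
step 0: <S=∅, E=∅, C=[((λw. (let z = ((λv. -4) w) in (if0 w then 4 else 2))) ((6 + 6) - 6))], D=∅>
step 1: <S=∅, E=∅, C=[((6 + 6) - 6) :: (λw. (let z = ((λv. -4) w) in (if0 w then 4 else 2))) :: AP], D=∅>
step 2: <S=∅, E=∅, C=[(6 + 6) :: 6 :: PRIM2(sub) :: (λw. (let z = ((λv. -4) w) in (if0 w then 4 else 2))) :: AP], D=∅>
step 3: <S=∅, E=∅, C=[6 :: 6 :: PRIM2(add) :: 6 :: PRIM2(sub) :: (λw. (let z = ((λv. -4) w) in (if0 w then 4 else 2))) :: AP], D=∅>
step 4: <S=[6], E=∅, C=[6 :: PRIM2(add) :: 6 :: PRIM2(sub) :: (λw. (let z = ((λv. -4) w) in (if0 w then 4 else 2))) :: AP], D=∅>
step 5: <S=[6 :: 6], E=∅, C=[PRIM2(add) :: 6 :: PRIM2(sub) :: (λw. (let z = ((λv. -4) w) in (if0 w then 4 else 2))) :: AP], D=∅>
step 6: <S=[12], E=∅, C=[6 :: PRIM2(sub) :: (λw. (let z = ((λv. -4) w) in (if0 w then 4 else 2))) :: AP], D=∅>
step 7: <S=[6 :: 12], E=∅, C=[PRIM2(sub) :: (λw. (let z = ((λv. -4) w) in (if0 w then 4 else 2))) :: AP], D=∅>
step 8: <S=[6], E=∅, C=[(λw. (let z = ((λv. -4) w) in (if0 w then 4 else 2))) :: AP], D=∅>
step 9: <S=[clo(λw. (let z = ((λv. -4) w) in (if0 w then 4 else 2)), ∅) :: 6], E=∅, C=[AP], D=∅>
step 10: <S=∅, E={w↦6}, C=[(let z = ((λv. -4) w) in (if0 w then 4 else 2))], D=[(∅, ∅, ∅)]>
step 11: <S=∅, E={w↦6}, C=[((λv. -4) w) :: (λz. (if0 w then 4 else 2)) :: AP], D=[(∅, ∅, ∅)]>
step 12: <S=∅, E={w↦6}, C=[w :: (λv. -4) :: AP :: (λz. (if0 w then 4 else 2)) :: AP], D=[(∅, ∅, ∅)]>
step 13: <S=[6], E={w↦6}, C=[(λv. -4) :: AP :: (λz. (if0 w then 4 else 2)) :: AP], D=[(∅, ∅, ∅)]>
step 14: <S=[clo(λv. -4, {w↦6}) :: 6], E={w↦6}, C=[AP :: (λz. (if0 w then 4 else 2)) :: AP], D=[(∅, ∅, ∅)]>
step 15: <S=∅, E={v↦6, w↦6}, C=[-4], D=[(∅, {w↦6}, [(λz. (if0 w then 4 else 2)) :: AP]) :: (∅, ∅, ∅)]>
step 16: <S=[-4], E={v↦6, w↦6}, C=∅, D=[(∅, {w↦6}, [(λz. (if0 w then 4 else 2)) :: AP]) :: (∅, ∅, ∅)]>
step 17: <S=[-4], E={w↦6}, C=[(λz. (if0 w then 4 else 2)) :: AP], D=[(∅, ∅, ∅)]>
step 18: <S=[clo(λz. (if0 w then 4 else 2), {w↦6}) :: -4], E={w↦6}, C=[AP], D=[(∅, ∅, ∅)]>
step 19: <S=∅, E={z↦-4, w↦6}, C=[(if0 w then 4 else 2)], D=[(∅, {w↦6}, ∅) :: (∅, ∅, ∅)]>
step 20: <S=∅, E={z↦-4, w↦6}, C=[w :: SEL], D=[(∅, {w↦6}, ∅) :: (∅, ∅, ∅)]>
step 21: <S=[6], E={z↦-4, w↦6}, C=[SEL], D=[(∅, {w↦6}, ∅) :: (∅, ∅, ∅)]>
step 22: <S=∅, E={z↦-4, w↦6}, C=[2], D=[(∅, {w↦6}, ∅) :: (∅, ∅, ∅)]>
step 23: <S=[2], E={z↦-4, w↦6}, C=∅, D=[(∅, {w↦6}, ∅) :: (∅, ∅, ∅)]>
step 24: <S=[2], E={w↦6}, C=∅, D=[(∅, ∅, ∅)]>
step 25: <S=[2], E=∅, C=∅, D=∅>
→ final value 2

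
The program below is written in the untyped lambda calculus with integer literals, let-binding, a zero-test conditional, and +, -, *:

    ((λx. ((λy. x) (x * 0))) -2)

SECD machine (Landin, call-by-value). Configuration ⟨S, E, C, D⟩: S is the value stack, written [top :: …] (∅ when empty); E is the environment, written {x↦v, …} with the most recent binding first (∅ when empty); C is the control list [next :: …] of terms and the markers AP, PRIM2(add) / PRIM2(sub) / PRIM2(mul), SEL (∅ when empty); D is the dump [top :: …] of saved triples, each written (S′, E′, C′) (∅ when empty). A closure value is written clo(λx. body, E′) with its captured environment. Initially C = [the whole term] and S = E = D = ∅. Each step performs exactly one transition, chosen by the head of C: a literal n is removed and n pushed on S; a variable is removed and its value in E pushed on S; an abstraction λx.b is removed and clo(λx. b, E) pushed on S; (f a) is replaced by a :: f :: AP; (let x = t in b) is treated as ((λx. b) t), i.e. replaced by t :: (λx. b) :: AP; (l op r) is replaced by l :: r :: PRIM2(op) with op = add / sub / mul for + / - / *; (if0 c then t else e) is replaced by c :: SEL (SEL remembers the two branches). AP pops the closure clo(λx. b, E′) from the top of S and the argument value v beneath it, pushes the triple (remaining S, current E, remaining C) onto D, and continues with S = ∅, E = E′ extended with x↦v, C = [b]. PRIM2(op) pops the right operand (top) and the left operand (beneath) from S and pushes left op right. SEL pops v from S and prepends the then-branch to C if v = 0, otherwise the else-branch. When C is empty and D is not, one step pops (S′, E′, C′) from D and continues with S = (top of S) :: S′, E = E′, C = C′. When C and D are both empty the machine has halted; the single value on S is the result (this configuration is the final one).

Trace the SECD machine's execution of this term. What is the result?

Answer: -2

Derivation:
[0] ⟨S=∅; E=∅; C=[((λx. ((λy. x) (x * 0))) -2)]; D=∅⟩
[1] ⟨S=∅; E=∅; C=[-2 :: (λx. ((λy. x) (x * 0))) :: AP]; D=∅⟩
[2] ⟨S=[-2]; E=∅; C=[(λx. ((λy. x) (x * 0))) :: AP]; D=∅⟩
[3] ⟨S=[clo(λx. ((λy. x) (x * 0)), ∅) :: -2]; E=∅; C=[AP]; D=∅⟩
[4] ⟨S=∅; E={x↦-2}; C=[((λy. x) (x * 0))]; D=[(∅, ∅, ∅)]⟩
[5] ⟨S=∅; E={x↦-2}; C=[(x * 0) :: (λy. x) :: AP]; D=[(∅, ∅, ∅)]⟩
[6] ⟨S=∅; E={x↦-2}; C=[x :: 0 :: PRIM2(mul) :: (λy. x) :: AP]; D=[(∅, ∅, ∅)]⟩
[7] ⟨S=[-2]; E={x↦-2}; C=[0 :: PRIM2(mul) :: (λy. x) :: AP]; D=[(∅, ∅, ∅)]⟩
[8] ⟨S=[0 :: -2]; E={x↦-2}; C=[PRIM2(mul) :: (λy. x) :: AP]; D=[(∅, ∅, ∅)]⟩
[9] ⟨S=[0]; E={x↦-2}; C=[(λy. x) :: AP]; D=[(∅, ∅, ∅)]⟩
[10] ⟨S=[clo(λy. x, {x↦-2}) :: 0]; E={x↦-2}; C=[AP]; D=[(∅, ∅, ∅)]⟩
[11] ⟨S=∅; E={y↦0, x↦-2}; C=[x]; D=[(∅, {x↦-2}, ∅) :: (∅, ∅, ∅)]⟩
[12] ⟨S=[-2]; E={y↦0, x↦-2}; C=∅; D=[(∅, {x↦-2}, ∅) :: (∅, ∅, ∅)]⟩
[13] ⟨S=[-2]; E={x↦-2}; C=∅; D=[(∅, ∅, ∅)]⟩
[14] ⟨S=[-2]; E=∅; C=∅; D=∅⟩
→ final value -2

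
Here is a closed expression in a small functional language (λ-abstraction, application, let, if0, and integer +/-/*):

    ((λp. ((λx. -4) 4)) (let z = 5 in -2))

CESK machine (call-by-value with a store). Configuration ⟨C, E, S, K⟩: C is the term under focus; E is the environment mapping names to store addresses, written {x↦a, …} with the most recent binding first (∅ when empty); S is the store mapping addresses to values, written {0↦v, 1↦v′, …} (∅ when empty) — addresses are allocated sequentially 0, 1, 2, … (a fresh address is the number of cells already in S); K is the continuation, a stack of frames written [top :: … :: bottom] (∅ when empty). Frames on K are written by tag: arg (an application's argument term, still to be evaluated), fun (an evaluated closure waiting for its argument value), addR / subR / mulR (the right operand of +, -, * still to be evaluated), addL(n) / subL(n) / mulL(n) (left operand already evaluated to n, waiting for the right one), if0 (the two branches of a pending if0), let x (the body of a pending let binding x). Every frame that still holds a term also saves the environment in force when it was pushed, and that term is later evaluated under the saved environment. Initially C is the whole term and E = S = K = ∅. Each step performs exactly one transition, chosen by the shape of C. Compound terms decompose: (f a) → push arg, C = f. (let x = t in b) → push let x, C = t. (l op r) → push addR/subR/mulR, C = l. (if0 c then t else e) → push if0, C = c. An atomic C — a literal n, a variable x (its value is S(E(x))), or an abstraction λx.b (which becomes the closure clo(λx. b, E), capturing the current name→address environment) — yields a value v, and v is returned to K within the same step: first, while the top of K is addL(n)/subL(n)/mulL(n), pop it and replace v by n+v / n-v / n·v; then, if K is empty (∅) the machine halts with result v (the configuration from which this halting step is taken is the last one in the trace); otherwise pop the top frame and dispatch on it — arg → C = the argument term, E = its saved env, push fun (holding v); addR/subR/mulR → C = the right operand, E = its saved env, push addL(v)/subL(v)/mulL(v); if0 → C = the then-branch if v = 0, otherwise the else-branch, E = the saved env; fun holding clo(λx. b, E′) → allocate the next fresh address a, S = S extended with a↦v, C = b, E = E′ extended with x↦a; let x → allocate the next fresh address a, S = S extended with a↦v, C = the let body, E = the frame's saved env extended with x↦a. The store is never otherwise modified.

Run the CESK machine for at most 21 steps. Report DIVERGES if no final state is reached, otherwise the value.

step 0: ⟨C=((λp. ((λx. -4) 4)) (let z = 5 in -2)); E=∅; S=∅; K=∅⟩
step 1: ⟨C=(λp. ((λx. -4) 4)); E=∅; S=∅; K=[arg]⟩
step 2: ⟨C=(let z = 5 in -2); E=∅; S=∅; K=[fun]⟩
step 3: ⟨C=5; E=∅; S=∅; K=[let z :: fun]⟩
step 4: ⟨C=-2; E={z↦0}; S={0↦5}; K=[fun]⟩
step 5: ⟨C=((λx. -4) 4); E={p↦1}; S={0↦5, 1↦-2}; K=∅⟩
step 6: ⟨C=(λx. -4); E={p↦1}; S={0↦5, 1↦-2}; K=[arg]⟩
step 7: ⟨C=4; E={p↦1}; S={0↦5, 1↦-2}; K=[fun]⟩
step 8: ⟨C=-4; E={x↦2, p↦1}; S={0↦5, 1↦-2, 2↦4}; K=∅⟩
→ final value -4

Answer: -4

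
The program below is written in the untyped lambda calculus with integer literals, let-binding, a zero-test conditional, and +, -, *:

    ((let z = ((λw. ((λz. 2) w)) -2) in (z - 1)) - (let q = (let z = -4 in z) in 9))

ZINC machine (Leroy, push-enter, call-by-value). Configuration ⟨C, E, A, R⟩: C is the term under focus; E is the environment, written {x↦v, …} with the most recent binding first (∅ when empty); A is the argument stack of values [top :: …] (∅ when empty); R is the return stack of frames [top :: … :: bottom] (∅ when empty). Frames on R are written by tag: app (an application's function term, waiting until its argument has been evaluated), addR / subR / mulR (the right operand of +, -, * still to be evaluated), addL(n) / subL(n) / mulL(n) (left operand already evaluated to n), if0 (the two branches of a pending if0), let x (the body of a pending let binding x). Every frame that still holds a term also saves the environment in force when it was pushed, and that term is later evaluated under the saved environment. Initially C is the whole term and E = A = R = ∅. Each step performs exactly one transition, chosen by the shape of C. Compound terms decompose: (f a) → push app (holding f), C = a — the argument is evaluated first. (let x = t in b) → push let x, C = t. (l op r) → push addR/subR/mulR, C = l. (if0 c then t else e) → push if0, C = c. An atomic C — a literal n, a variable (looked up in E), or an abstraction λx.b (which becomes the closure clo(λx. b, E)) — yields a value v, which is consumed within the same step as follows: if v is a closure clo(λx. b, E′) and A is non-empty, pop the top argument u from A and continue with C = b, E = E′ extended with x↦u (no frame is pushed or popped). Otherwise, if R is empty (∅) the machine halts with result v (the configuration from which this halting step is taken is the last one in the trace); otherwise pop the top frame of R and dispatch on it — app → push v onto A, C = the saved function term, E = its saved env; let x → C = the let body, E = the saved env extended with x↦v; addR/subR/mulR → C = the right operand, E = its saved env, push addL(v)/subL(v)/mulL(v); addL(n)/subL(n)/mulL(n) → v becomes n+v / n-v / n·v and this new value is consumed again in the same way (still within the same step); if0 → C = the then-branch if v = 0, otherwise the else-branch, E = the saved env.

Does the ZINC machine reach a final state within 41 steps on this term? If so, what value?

Answer: -8

Derivation:
step 0: ⟨C=((let z = ((λw. ((λz. 2) w)) -2) in (z - 1)) - (let q = (let z = -4 in z) in 9)); E=∅; A=∅; R=∅⟩
step 1: ⟨C=(let z = ((λw. ((λz. 2) w)) -2) in (z - 1)); E=∅; A=∅; R=[subR]⟩
step 2: ⟨C=((λw. ((λz. 2) w)) -2); E=∅; A=∅; R=[let z :: subR]⟩
step 3: ⟨C=-2; E=∅; A=∅; R=[app :: let z :: subR]⟩
step 4: ⟨C=(λw. ((λz. 2) w)); E=∅; A=[-2]; R=[let z :: subR]⟩
step 5: ⟨C=((λz. 2) w); E={w↦-2}; A=∅; R=[let z :: subR]⟩
step 6: ⟨C=w; E={w↦-2}; A=∅; R=[app :: let z :: subR]⟩
step 7: ⟨C=(λz. 2); E={w↦-2}; A=[-2]; R=[let z :: subR]⟩
step 8: ⟨C=2; E={z↦-2, w↦-2}; A=∅; R=[let z :: subR]⟩
step 9: ⟨C=(z - 1); E={z↦2}; A=∅; R=[subR]⟩
step 10: ⟨C=z; E={z↦2}; A=∅; R=[subR :: subR]⟩
step 11: ⟨C=1; E={z↦2}; A=∅; R=[subL(2) :: subR]⟩
step 12: ⟨C=(let q = (let z = -4 in z) in 9); E=∅; A=∅; R=[subL(1)]⟩
step 13: ⟨C=(let z = -4 in z); E=∅; A=∅; R=[let q :: subL(1)]⟩
step 14: ⟨C=-4; E=∅; A=∅; R=[let z :: let q :: subL(1)]⟩
step 15: ⟨C=z; E={z↦-4}; A=∅; R=[let q :: subL(1)]⟩
step 16: ⟨C=9; E={q↦-4}; A=∅; R=[subL(1)]⟩
→ final value -8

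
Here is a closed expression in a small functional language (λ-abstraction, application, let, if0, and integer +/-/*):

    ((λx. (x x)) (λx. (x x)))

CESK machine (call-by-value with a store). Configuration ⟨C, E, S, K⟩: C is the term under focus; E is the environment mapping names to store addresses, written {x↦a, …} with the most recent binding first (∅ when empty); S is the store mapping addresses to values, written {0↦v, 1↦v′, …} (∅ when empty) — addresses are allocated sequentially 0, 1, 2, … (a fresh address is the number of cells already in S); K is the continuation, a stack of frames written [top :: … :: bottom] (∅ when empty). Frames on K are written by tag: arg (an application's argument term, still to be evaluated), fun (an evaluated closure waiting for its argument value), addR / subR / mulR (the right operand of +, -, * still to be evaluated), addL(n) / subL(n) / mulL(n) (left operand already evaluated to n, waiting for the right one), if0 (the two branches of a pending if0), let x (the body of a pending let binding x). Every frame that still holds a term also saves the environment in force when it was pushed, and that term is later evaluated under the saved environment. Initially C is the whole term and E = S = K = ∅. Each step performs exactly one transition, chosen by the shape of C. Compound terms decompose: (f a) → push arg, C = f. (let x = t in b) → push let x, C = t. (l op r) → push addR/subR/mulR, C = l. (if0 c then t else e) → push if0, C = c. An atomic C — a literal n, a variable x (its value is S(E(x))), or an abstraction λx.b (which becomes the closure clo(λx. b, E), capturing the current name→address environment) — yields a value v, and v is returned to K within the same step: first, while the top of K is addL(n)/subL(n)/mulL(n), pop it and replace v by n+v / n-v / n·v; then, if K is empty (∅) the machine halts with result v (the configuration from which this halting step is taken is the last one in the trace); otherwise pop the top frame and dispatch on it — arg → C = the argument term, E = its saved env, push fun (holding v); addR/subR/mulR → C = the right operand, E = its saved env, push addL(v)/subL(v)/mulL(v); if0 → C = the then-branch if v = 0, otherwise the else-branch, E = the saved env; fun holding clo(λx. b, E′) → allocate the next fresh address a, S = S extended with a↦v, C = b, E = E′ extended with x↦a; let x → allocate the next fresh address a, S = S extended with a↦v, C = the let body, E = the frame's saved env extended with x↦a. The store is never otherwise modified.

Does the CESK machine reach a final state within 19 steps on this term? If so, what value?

t=0: [C=((λx. (x x)) (λx. (x x))) | E=∅ | S=∅ | K=∅]
t=1: [C=(λx. (x x)) | E=∅ | S=∅ | K=[arg]]
t=2: [C=(λx. (x x)) | E=∅ | S=∅ | K=[fun]]
t=3: [C=(x x) | E={x↦0} | S={0↦clo(λx. (x x), ∅)} | K=∅]
t=4: [C=x | E={x↦0} | S={0↦clo(λx. (x x), ∅)} | K=[arg]]
t=5: [C=x | E={x↦0} | S={0↦clo(λx. (x x), ∅)} | K=[fun]]
t=6: [C=(x x) | E={x↦1} | S={0↦clo(λx. (x x), ∅), 1↦clo(λx. (x x), ∅)} | K=∅]
t=7: [C=x | E={x↦1} | S={0↦clo(λx. (x x), ∅), 1↦clo(λx. (x x), ∅)} | K=[arg]]
t=8: [C=x | E={x↦1} | S={0↦clo(λx. (x x), ∅), 1↦clo(λx. (x x), ∅)} | K=[fun]]
t=9: [C=(x x) | E={x↦2} | S={0↦clo(λx. (x x), ∅), 1↦clo(λx. (x x), ∅), 2↦clo(λx. (x x), ∅)} | K=∅]
t=10: [C=x | E={x↦2} | S={0↦clo(λx. (x x), ∅), 1↦clo(λx. (x x), ∅), 2↦clo(λx. (x x), ∅)} | K=[arg]]
t=11: [C=x | E={x↦2} | S={0↦clo(λx. (x x), ∅), 1↦clo(λx. (x x), ∅), 2↦clo(λx. (x x), ∅)} | K=[fun]]
t=12: [C=(x x) | E={x↦3} | S={0↦clo(λx. (x x), ∅), 1↦clo(λx. (x x), ∅), 2↦clo(λx. (x x), ∅), 3↦clo(λx. (x x), ∅)} | K=∅]
t=13: [C=x | E={x↦3} | S={0↦clo(λx. (x x), ∅), 1↦clo(λx. (x x), ∅), 2↦clo(λx. (x x), ∅), 3↦clo(λx. (x x), ∅)} | K=[arg]]
t=14: [C=x | E={x↦3} | S={0↦clo(λx. (x x), ∅), 1↦clo(λx. (x x), ∅), 2↦clo(λx. (x x), ∅), 3↦clo(λx. (x x), ∅)} | K=[fun]]
t=15: [C=(x x) | E={x↦4} | S={0↦clo(λx. (x x), ∅), 1↦clo(λx. (x x), ∅), 2↦clo(λx. (x x), ∅), 3↦clo(λx. (x x), ∅), 4↦clo(λx. (x x), ∅)} | K=∅]
t=16: [C=x | E={x↦4} | S={0↦clo(λx. (x x), ∅), 1↦clo(λx. (x x), ∅), 2↦clo(λx. (x x), ∅), 3↦clo(λx. (x x), ∅), 4↦clo(λx. (x x), ∅)} | K=[arg]]
t=17: [C=x | E={x↦4} | S={0↦clo(λx. (x x), ∅), 1↦clo(λx. (x x), ∅), 2↦clo(λx. (x x), ∅), 3↦clo(λx. (x x), ∅), 4↦clo(λx. (x x), ∅)} | K=[fun]]
t=18: [C=(x x) | E={x↦5} | S={0↦clo(λx. (x x), ∅), 1↦clo(λx. (x x), ∅), 2↦clo(λx. (x x), ∅), 3↦clo(λx. (x x), ∅), 4↦clo(λx. (x x), ∅), 5↦clo(λx. (x x), ∅)} | K=∅]
t=19: [C=x | E={x↦5} | S={0↦clo(λx. (x x), ∅), 1↦clo(λx. (x x), ∅), 2↦clo(λx. (x x), ∅), 3↦clo(λx. (x x), ∅), 4↦clo(λx. (x x), ∅), 5↦clo(λx. (x x), ∅)} | K=[arg]]
→ 19 transitions taken and the configuration is still not final: no result within 19 steps

Answer: DIVERGES (no final state within 19 steps)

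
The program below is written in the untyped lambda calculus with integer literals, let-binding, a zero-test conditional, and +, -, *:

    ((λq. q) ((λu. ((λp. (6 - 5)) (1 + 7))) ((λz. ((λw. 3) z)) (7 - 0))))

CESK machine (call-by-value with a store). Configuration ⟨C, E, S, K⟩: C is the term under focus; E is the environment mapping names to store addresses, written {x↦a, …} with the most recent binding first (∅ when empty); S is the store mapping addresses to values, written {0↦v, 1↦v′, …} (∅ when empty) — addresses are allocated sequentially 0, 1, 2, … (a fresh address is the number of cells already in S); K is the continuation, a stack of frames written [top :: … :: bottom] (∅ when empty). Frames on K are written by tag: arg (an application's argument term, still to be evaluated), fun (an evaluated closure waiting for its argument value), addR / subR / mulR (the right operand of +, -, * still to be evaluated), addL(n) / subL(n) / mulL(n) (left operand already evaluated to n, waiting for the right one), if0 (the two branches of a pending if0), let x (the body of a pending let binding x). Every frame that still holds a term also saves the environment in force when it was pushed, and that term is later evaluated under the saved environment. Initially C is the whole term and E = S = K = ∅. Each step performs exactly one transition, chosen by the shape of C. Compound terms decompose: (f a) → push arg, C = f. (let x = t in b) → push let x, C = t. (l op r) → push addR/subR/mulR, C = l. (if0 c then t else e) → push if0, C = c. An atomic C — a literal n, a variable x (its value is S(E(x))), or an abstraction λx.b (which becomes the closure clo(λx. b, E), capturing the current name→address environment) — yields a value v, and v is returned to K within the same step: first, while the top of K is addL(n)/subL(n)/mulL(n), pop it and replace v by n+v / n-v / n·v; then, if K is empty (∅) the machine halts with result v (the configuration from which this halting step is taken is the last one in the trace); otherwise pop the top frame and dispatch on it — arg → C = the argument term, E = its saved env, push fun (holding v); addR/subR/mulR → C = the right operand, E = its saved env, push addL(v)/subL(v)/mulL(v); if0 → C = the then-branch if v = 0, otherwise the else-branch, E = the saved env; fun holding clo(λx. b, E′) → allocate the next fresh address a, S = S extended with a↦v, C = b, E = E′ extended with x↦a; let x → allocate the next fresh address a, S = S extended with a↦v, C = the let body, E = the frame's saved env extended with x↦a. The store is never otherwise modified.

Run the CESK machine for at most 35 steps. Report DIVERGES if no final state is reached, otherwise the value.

Answer: 1

Machine steps:
step 0: <C=((λq. q) ((λu. ((λp. (6 - 5)) (1 + 7))) ((λz. ((λw. 3) z)) (7 - 0)))), E=∅, S=∅, K=∅>
step 1: <C=(λq. q), E=∅, S=∅, K=[arg]>
step 2: <C=((λu. ((λp. (6 - 5)) (1 + 7))) ((λz. ((λw. 3) z)) (7 - 0))), E=∅, S=∅, K=[fun]>
step 3: <C=(λu. ((λp. (6 - 5)) (1 + 7))), E=∅, S=∅, K=[arg :: fun]>
step 4: <C=((λz. ((λw. 3) z)) (7 - 0)), E=∅, S=∅, K=[fun :: fun]>
step 5: <C=(λz. ((λw. 3) z)), E=∅, S=∅, K=[arg :: fun :: fun]>
step 6: <C=(7 - 0), E=∅, S=∅, K=[fun :: fun :: fun]>
step 7: <C=7, E=∅, S=∅, K=[subR :: fun :: fun :: fun]>
step 8: <C=0, E=∅, S=∅, K=[subL(7) :: fun :: fun :: fun]>
step 9: <C=((λw. 3) z), E={z↦0}, S={0↦7}, K=[fun :: fun]>
step 10: <C=(λw. 3), E={z↦0}, S={0↦7}, K=[arg :: fun :: fun]>
step 11: <C=z, E={z↦0}, S={0↦7}, K=[fun :: fun :: fun]>
step 12: <C=3, E={w↦1, z↦0}, S={0↦7, 1↦7}, K=[fun :: fun]>
step 13: <C=((λp. (6 - 5)) (1 + 7)), E={u↦2}, S={0↦7, 1↦7, 2↦3}, K=[fun]>
step 14: <C=(λp. (6 - 5)), E={u↦2}, S={0↦7, 1↦7, 2↦3}, K=[arg :: fun]>
step 15: <C=(1 + 7), E={u↦2}, S={0↦7, 1↦7, 2↦3}, K=[fun :: fun]>
step 16: <C=1, E={u↦2}, S={0↦7, 1↦7, 2↦3}, K=[addR :: fun :: fun]>
step 17: <C=7, E={u↦2}, S={0↦7, 1↦7, 2↦3}, K=[addL(1) :: fun :: fun]>
step 18: <C=(6 - 5), E={p↦3, u↦2}, S={0↦7, 1↦7, 2↦3, 3↦8}, K=[fun]>
step 19: <C=6, E={p↦3, u↦2}, S={0↦7, 1↦7, 2↦3, 3↦8}, K=[subR :: fun]>
step 20: <C=5, E={p↦3, u↦2}, S={0↦7, 1↦7, 2↦3, 3↦8}, K=[subL(6) :: fun]>
step 21: <C=q, E={q↦4}, S={0↦7, 1↦7, 2↦3, 3↦8, 4↦1}, K=∅>
→ final value 1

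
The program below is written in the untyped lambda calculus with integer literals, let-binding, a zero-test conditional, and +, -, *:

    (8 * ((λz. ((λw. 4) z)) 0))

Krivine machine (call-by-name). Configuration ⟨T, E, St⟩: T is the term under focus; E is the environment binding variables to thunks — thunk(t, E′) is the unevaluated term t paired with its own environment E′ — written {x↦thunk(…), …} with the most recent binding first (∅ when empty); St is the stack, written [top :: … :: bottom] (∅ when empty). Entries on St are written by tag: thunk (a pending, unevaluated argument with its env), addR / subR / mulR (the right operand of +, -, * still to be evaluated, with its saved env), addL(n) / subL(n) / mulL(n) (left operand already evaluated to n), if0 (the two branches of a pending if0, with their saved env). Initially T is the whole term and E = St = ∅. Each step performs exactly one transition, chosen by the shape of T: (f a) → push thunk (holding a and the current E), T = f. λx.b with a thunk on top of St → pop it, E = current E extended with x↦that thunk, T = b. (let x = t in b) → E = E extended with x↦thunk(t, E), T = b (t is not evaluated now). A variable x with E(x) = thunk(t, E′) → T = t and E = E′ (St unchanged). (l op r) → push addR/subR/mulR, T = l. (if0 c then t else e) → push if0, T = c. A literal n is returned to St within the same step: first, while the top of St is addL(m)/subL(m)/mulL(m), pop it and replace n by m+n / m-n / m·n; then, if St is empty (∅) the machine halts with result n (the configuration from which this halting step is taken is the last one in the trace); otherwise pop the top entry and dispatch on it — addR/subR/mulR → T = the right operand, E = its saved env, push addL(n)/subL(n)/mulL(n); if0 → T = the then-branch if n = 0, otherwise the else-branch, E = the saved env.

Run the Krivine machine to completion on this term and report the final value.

step 0: [T=(8 * ((λz. ((λw. 4) z)) 0)) | E=∅ | St=∅]
step 1: [T=8 | E=∅ | St=[mulR]]
step 2: [T=((λz. ((λw. 4) z)) 0) | E=∅ | St=[mulL(8)]]
step 3: [T=(λz. ((λw. 4) z)) | E=∅ | St=[thunk :: mulL(8)]]
step 4: [T=((λw. 4) z) | E={z↦thunk(0, ∅)} | St=[mulL(8)]]
step 5: [T=(λw. 4) | E={z↦thunk(0, ∅)} | St=[thunk :: mulL(8)]]
step 6: [T=4 | E={w↦thunk(z, {z↦thunk(0, ∅)}), z↦thunk(0, ∅)} | St=[mulL(8)]]
→ final value 32

Answer: 32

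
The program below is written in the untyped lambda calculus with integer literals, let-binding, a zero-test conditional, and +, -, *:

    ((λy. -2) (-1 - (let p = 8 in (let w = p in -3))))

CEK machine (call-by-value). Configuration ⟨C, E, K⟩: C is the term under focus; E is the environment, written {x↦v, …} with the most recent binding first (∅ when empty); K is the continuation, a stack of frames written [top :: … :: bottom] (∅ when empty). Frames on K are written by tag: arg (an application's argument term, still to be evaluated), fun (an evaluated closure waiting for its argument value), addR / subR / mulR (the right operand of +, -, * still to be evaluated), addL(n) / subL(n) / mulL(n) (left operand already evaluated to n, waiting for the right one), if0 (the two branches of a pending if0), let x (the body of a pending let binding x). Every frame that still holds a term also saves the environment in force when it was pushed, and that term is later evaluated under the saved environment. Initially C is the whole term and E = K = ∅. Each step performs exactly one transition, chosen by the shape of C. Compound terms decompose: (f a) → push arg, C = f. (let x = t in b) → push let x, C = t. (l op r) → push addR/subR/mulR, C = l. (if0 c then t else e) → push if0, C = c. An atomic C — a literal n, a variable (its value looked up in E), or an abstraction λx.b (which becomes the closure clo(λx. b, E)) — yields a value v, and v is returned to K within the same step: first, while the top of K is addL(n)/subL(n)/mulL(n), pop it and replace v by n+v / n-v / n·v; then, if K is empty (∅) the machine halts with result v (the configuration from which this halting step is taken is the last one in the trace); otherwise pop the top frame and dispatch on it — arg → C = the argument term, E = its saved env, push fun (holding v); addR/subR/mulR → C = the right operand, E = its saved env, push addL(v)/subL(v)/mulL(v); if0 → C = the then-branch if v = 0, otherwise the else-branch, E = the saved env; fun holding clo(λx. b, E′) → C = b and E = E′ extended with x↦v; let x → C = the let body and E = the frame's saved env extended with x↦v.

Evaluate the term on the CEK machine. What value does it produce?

Answer: -2

Derivation:
step 0: [C=((λy. -2) (-1 - (let p = 8 in (let w = p in -3)))) | E=∅ | K=∅]
step 1: [C=(λy. -2) | E=∅ | K=[arg]]
step 2: [C=(-1 - (let p = 8 in (let w = p in -3))) | E=∅ | K=[fun]]
step 3: [C=-1 | E=∅ | K=[subR :: fun]]
step 4: [C=(let p = 8 in (let w = p in -3)) | E=∅ | K=[subL(-1) :: fun]]
step 5: [C=8 | E=∅ | K=[let p :: subL(-1) :: fun]]
step 6: [C=(let w = p in -3) | E={p↦8} | K=[subL(-1) :: fun]]
step 7: [C=p | E={p↦8} | K=[let w :: subL(-1) :: fun]]
step 8: [C=-3 | E={w↦8, p↦8} | K=[subL(-1) :: fun]]
step 9: [C=-2 | E={y↦2} | K=∅]
→ final value -2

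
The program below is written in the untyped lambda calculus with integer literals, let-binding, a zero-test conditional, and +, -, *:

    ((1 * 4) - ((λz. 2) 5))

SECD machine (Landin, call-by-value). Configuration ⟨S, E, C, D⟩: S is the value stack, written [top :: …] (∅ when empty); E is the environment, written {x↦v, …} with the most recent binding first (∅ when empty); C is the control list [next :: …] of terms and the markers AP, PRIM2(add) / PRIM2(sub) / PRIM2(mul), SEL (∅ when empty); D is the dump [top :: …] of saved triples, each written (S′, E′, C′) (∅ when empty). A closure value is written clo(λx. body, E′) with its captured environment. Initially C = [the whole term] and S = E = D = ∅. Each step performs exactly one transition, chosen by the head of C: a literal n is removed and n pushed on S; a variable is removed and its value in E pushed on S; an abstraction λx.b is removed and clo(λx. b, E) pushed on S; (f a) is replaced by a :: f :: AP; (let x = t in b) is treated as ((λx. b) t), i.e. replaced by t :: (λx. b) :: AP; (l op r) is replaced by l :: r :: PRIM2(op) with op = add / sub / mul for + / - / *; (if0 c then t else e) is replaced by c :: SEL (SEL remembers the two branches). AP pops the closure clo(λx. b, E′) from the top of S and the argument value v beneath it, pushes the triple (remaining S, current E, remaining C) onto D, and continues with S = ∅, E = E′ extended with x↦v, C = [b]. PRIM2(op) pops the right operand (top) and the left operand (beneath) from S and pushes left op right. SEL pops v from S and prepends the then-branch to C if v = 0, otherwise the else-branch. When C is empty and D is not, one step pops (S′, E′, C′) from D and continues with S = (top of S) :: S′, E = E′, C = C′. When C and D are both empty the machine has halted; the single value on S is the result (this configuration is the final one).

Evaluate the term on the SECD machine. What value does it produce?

Answer: 2

Machine steps:
t=0: [S=∅ | E=∅ | C=[((1 * 4) - ((λz. 2) 5))] | D=∅]
t=1: [S=∅ | E=∅ | C=[(1 * 4) :: ((λz. 2) 5) :: PRIM2(sub)] | D=∅]
t=2: [S=∅ | E=∅ | C=[1 :: 4 :: PRIM2(mul) :: ((λz. 2) 5) :: PRIM2(sub)] | D=∅]
t=3: [S=[1] | E=∅ | C=[4 :: PRIM2(mul) :: ((λz. 2) 5) :: PRIM2(sub)] | D=∅]
t=4: [S=[4 :: 1] | E=∅ | C=[PRIM2(mul) :: ((λz. 2) 5) :: PRIM2(sub)] | D=∅]
t=5: [S=[4] | E=∅ | C=[((λz. 2) 5) :: PRIM2(sub)] | D=∅]
t=6: [S=[4] | E=∅ | C=[5 :: (λz. 2) :: AP :: PRIM2(sub)] | D=∅]
t=7: [S=[5 :: 4] | E=∅ | C=[(λz. 2) :: AP :: PRIM2(sub)] | D=∅]
t=8: [S=[clo(λz. 2, ∅) :: 5 :: 4] | E=∅ | C=[AP :: PRIM2(sub)] | D=∅]
t=9: [S=∅ | E={z↦5} | C=[2] | D=[([4], ∅, [PRIM2(sub)])]]
t=10: [S=[2] | E={z↦5} | C=∅ | D=[([4], ∅, [PRIM2(sub)])]]
t=11: [S=[2 :: 4] | E=∅ | C=[PRIM2(sub)] | D=∅]
t=12: [S=[2] | E=∅ | C=∅ | D=∅]
→ final value 2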